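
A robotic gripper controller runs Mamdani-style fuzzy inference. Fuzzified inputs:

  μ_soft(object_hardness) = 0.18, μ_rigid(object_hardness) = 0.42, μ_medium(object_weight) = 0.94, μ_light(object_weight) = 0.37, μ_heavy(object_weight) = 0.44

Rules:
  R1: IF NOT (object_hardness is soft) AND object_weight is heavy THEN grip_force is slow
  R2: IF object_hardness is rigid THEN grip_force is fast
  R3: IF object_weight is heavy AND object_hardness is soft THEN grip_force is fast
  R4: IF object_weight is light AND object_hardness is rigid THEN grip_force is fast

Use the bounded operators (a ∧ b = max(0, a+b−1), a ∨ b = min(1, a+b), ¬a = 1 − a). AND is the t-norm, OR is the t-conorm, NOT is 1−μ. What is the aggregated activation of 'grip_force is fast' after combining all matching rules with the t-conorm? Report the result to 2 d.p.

0.42

R1: ¬soft=1−0.18=0.82, heavy=0.44; AND[max(0, a+b−1)] → w = 0.26
R2: rigid=0.42 → w = 0.42
R3: heavy=0.44, soft=0.18; AND[max(0, a+b−1)] → w = 0.00
R4: light=0.37, rigid=0.42; AND[max(0, a+b−1)] → w = 0.00
Rules with consequent 'fast': {R2, R3, R4} → strengths 0.42, 0.00, 0.00
Aggregate via t-conorm [min(1, a+b)]: 0.42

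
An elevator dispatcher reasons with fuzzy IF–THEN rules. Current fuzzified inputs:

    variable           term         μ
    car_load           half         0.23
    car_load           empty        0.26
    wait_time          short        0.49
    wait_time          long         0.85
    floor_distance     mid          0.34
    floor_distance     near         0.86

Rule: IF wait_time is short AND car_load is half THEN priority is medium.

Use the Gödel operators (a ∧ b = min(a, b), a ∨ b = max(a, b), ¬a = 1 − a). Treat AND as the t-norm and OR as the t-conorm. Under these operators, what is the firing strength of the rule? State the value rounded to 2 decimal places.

0.23

firing strength: short=0.49, half=0.23; AND[min(a, b)] → w = 0.23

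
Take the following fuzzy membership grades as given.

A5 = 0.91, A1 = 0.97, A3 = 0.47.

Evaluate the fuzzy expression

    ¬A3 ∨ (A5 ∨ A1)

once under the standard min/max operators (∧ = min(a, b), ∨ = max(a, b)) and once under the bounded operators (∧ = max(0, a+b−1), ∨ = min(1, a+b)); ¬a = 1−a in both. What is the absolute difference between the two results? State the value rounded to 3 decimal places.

Under standard min/max:
  ¬A3 = 1 − 0.47 = 0.53
  A5 ∨ A1 = max(a, b) on (0.91, 0.97) = 0.97
  ¬A3 ∨ (A5 ∨ A1) = max(a, b) on (0.53, 0.97) = 0.97
  → value = 0.9700
Under bounded:
  ¬A3 = 1 − 0.47 = 0.53
  A5 ∨ A1 = min(1, a+b) on (0.91, 0.97) = 1.00
  ¬A3 ∨ (A5 ∨ A1) = min(1, a+b) on (0.53, 1.00) = 1.00
  → value = 1.0000
|0.9700 − 1.0000| = 0.030

0.030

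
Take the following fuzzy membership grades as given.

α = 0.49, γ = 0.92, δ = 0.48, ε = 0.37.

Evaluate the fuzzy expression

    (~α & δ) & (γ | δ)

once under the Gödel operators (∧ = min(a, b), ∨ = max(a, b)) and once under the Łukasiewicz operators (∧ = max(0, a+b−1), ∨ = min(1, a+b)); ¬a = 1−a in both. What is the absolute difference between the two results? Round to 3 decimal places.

Under Gödel:
  ~α = 1 − 0.49 = 0.51
  ~α & δ = min(a, b) on (0.51, 0.48) = 0.48
  γ | δ = max(a, b) on (0.92, 0.48) = 0.92
  (~α & δ) & (γ | δ) = min(a, b) on (0.48, 0.92) = 0.48
  → value = 0.4800
Under Łukasiewicz:
  ~α = 1 − 0.49 = 0.51
  ~α & δ = max(0, a+b−1) on (0.51, 0.48) = 0.00
  γ | δ = min(1, a+b) on (0.92, 0.48) = 1.00
  (~α & δ) & (γ | δ) = max(0, a+b−1) on (0.00, 1.00) = 0.00
  → value = 0.0000
|0.4800 − 0.0000| = 0.480

0.480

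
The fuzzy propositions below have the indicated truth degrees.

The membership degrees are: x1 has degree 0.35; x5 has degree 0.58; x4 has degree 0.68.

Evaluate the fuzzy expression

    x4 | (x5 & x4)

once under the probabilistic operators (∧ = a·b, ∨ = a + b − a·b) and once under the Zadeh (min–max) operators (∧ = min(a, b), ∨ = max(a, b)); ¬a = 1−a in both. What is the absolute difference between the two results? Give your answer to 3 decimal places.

0.126

Under probabilistic:
  x5 & x4 = a·b on (0.5800, 0.6800) = 0.3944
  x4 | (x5 & x4) = a + b − a·b on (0.6800, 0.3944) = 0.8062
  → value = 0.8062
Under Zadeh (min–max):
  x5 & x4 = min(a, b) on (0.58, 0.68) = 0.58
  x4 | (x5 & x4) = max(a, b) on (0.68, 0.58) = 0.68
  → value = 0.6800
|0.8062 − 0.6800| = 0.126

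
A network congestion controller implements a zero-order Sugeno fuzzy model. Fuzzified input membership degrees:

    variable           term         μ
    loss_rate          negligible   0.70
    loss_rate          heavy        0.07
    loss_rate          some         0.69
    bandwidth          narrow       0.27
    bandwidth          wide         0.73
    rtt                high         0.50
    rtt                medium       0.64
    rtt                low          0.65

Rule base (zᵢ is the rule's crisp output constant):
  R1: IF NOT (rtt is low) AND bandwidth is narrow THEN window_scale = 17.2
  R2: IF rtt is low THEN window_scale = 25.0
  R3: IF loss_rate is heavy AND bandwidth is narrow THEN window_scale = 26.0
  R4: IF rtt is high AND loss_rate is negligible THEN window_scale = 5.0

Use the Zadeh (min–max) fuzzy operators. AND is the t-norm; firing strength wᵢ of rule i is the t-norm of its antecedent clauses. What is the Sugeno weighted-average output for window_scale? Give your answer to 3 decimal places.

16.922

R1 (z=17.2): ¬low=1−0.65=0.35, narrow=0.27; AND[min(a, b)] → w = 0.27
R2 (z=25.0): low=0.65 → w = 0.65
R3 (z=26.0): heavy=0.07, narrow=0.27; AND[min(a, b)] → w = 0.07
R4 (z=5.0): high=0.50, negligible=0.70; AND[min(a, b)] → w = 0.50
Weighted average = (0.27·17.2 + 0.65·25.0 + 0.07·26.0 + 0.50·5.0) / (0.27 + 0.65 + 0.07 + 0.50)
  = 25.2140 / 1.4900 = 16.922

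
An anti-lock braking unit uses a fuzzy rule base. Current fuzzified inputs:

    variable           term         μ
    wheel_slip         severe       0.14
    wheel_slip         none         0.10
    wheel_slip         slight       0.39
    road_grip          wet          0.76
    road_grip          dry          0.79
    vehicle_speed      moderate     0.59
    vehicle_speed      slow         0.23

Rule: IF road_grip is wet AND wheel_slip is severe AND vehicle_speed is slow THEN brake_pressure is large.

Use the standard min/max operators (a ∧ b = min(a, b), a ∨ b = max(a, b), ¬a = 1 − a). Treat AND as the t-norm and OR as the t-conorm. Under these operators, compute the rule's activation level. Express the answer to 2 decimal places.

firing strength: wet=0.76, severe=0.14, slow=0.23; AND[min(a, b)] → w = 0.14

0.14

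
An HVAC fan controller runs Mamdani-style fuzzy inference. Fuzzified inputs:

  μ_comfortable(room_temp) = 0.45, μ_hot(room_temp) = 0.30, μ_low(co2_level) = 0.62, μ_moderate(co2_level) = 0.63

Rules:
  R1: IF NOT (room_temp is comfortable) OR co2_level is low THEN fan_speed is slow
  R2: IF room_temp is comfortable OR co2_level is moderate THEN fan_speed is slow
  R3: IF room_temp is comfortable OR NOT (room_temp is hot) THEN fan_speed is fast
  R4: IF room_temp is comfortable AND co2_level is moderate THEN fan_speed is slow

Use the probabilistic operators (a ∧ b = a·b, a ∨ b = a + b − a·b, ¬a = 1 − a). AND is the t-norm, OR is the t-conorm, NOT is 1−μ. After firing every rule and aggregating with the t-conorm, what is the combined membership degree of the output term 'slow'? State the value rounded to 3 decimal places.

0.975

R1: ¬comfortable=1−0.45=0.55, low=0.62; OR[a + b − a·b] → w = 0.8290
R2: comfortable=0.45, moderate=0.63; OR[a + b − a·b] → w = 0.7965
R3: comfortable=0.45, ¬hot=1−0.30=0.70; OR[a + b − a·b] → w = 0.8350
R4: comfortable=0.45, moderate=0.63; AND[a·b] → w = 0.2835
Rules with consequent 'slow': {R1, R2, R4} → strengths 0.8290, 0.7965, 0.2835
Aggregate via t-conorm [a + b − a·b]: 0.9751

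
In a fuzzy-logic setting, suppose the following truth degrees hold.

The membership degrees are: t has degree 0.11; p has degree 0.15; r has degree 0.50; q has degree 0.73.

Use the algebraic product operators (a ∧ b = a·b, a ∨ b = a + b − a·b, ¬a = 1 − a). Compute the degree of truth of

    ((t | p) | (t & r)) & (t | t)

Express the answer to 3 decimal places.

t | p = a + b − a·b on (0.1100, 0.1500) = 0.2435
t & r = a·b on (0.1100, 0.5000) = 0.0550
(t | p) | (t & r) = a + b − a·b on (0.2435, 0.0550) = 0.2851
t | t = a + b − a·b on (0.1100, 0.1100) = 0.2079
((t | p) | (t & r)) & (t | t) = a·b on (0.2851, 0.2079) = 0.0593

0.059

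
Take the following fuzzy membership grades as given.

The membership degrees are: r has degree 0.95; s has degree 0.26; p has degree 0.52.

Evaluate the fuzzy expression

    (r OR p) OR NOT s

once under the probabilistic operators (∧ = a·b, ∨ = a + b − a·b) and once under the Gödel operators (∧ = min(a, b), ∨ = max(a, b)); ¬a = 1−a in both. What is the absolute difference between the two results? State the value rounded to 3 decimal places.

0.044

Under probabilistic:
  r OR p = a + b − a·b on (0.9500, 0.5200) = 0.9760
  NOT s = 1 − 0.2600 = 0.7400
  (r OR p) OR NOT s = a + b − a·b on (0.9760, 0.7400) = 0.9938
  → value = 0.9938
Under Gödel:
  r OR p = max(a, b) on (0.95, 0.52) = 0.95
  NOT s = 1 − 0.26 = 0.74
  (r OR p) OR NOT s = max(a, b) on (0.95, 0.74) = 0.95
  → value = 0.9500
|0.9938 − 0.9500| = 0.044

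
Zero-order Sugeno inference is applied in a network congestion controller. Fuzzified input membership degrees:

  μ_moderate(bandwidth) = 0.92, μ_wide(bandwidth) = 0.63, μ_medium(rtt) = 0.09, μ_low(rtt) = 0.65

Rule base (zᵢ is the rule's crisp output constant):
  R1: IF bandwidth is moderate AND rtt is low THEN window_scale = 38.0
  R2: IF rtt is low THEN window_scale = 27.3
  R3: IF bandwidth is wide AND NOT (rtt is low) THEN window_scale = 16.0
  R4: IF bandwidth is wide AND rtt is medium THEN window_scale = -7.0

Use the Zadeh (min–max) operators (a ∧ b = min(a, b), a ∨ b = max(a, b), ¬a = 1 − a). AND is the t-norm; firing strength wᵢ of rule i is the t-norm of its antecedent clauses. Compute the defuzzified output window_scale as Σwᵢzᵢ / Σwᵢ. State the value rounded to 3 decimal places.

27.250

R1 (z=38.0): moderate=0.92, low=0.65; AND[min(a, b)] → w = 0.65
R2 (z=27.3): low=0.65 → w = 0.65
R3 (z=16.0): wide=0.63, ¬low=1−0.65=0.35; AND[min(a, b)] → w = 0.35
R4 (z=-7.0): wide=0.63, medium=0.09; AND[min(a, b)] → w = 0.09
Weighted average = (0.65·38.0 + 0.65·27.3 + 0.35·16.0 + 0.09·-7.0) / (0.65 + 0.65 + 0.35 + 0.09)
  = 47.4150 / 1.7400 = 27.250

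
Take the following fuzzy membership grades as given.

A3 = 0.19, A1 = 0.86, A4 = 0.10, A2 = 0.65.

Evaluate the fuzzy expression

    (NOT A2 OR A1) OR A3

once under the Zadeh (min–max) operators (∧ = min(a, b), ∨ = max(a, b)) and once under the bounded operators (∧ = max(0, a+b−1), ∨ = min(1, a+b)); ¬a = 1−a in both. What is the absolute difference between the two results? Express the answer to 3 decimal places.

0.140

Under Zadeh (min–max):
  NOT A2 = 1 − 0.65 = 0.35
  NOT A2 OR A1 = max(a, b) on (0.35, 0.86) = 0.86
  (NOT A2 OR A1) OR A3 = max(a, b) on (0.86, 0.19) = 0.86
  → value = 0.8600
Under bounded:
  NOT A2 = 1 − 0.65 = 0.35
  NOT A2 OR A1 = min(1, a+b) on (0.35, 0.86) = 1.00
  (NOT A2 OR A1) OR A3 = min(1, a+b) on (1.00, 0.19) = 1.00
  → value = 1.0000
|0.8600 − 1.0000| = 0.140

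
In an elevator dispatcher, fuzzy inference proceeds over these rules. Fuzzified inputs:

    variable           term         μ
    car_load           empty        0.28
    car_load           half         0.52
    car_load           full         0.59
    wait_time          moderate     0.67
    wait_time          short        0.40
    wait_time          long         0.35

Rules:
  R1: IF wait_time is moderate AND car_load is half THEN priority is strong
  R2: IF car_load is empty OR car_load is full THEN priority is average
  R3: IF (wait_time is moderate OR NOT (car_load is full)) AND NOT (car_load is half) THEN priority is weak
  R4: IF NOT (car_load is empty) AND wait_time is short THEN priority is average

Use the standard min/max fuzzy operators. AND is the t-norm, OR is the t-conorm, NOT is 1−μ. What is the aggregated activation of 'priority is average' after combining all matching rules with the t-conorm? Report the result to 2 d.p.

R1: moderate=0.67, half=0.52; AND[min(a, b)] → w = 0.52
R2: empty=0.28, full=0.59; OR[max(a, b)] → w = 0.59
R3: (moderate=0.67 OR ¬full=1−0.59=0.41) = 0.67; AND[min(a, b)] with ¬half=1−0.52=0.48 → w = 0.48
R4: ¬empty=1−0.28=0.72, short=0.40; AND[min(a, b)] → w = 0.40
Rules with consequent 'average': {R2, R4} → strengths 0.59, 0.40
Aggregate via t-conorm [max(a, b)]: 0.59

0.59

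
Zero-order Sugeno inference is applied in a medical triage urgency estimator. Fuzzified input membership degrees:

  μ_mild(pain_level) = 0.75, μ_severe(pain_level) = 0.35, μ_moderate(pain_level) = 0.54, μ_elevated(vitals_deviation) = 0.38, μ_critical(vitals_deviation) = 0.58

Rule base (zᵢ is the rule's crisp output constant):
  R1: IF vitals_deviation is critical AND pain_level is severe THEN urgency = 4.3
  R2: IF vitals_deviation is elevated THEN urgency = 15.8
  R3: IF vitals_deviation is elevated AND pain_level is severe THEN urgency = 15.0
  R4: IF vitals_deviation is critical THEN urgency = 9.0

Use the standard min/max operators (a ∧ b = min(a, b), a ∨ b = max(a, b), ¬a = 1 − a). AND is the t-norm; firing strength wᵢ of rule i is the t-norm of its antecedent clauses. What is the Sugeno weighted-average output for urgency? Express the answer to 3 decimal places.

R1 (z=4.3): critical=0.58, severe=0.35; AND[min(a, b)] → w = 0.35
R2 (z=15.8): elevated=0.38 → w = 0.38
R3 (z=15.0): elevated=0.38, severe=0.35; AND[min(a, b)] → w = 0.35
R4 (z=9.0): critical=0.58 → w = 0.58
Weighted average = (0.35·4.3 + 0.38·15.8 + 0.35·15.0 + 0.58·9.0) / (0.35 + 0.38 + 0.35 + 0.58)
  = 17.9790 / 1.6600 = 10.831

10.831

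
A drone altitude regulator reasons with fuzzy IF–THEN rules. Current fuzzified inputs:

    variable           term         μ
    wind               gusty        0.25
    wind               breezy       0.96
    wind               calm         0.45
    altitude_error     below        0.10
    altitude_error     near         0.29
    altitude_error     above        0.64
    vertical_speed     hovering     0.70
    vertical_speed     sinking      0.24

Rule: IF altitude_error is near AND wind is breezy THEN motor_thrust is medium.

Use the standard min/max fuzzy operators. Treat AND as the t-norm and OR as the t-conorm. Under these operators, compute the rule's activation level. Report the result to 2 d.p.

firing strength: near=0.29, breezy=0.96; AND[min(a, b)] → w = 0.29

0.29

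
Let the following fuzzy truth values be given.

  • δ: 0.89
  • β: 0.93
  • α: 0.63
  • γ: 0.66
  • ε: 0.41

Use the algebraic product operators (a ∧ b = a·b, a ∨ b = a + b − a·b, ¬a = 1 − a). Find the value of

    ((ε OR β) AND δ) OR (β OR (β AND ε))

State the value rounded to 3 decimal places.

0.994

ε OR β = a + b − a·b on (0.4100, 0.9300) = 0.9587
(ε OR β) AND δ = a·b on (0.9587, 0.8900) = 0.8532
β AND ε = a·b on (0.9300, 0.4100) = 0.3813
β OR (β AND ε) = a + b − a·b on (0.9300, 0.3813) = 0.9567
((ε OR β) AND δ) OR (β OR (β AND ε)) = a + b − a·b on (0.8532, 0.9567) = 0.9936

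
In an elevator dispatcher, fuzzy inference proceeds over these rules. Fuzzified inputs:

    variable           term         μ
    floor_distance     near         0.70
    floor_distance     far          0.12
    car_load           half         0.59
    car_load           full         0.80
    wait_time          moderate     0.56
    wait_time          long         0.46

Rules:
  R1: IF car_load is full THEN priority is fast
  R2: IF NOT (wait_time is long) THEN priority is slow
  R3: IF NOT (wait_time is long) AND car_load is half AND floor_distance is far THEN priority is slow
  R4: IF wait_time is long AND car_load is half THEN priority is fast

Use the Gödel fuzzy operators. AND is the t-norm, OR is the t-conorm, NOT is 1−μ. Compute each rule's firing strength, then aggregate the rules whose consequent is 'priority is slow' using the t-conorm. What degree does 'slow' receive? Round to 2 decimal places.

R1: full=0.80 → w = 0.80
R2: ¬long=1−0.46=0.54 → w = 0.54
R3: ¬long=1−0.46=0.54, half=0.59, far=0.12; AND[min(a, b)] → w = 0.12
R4: long=0.46, half=0.59; AND[min(a, b)] → w = 0.46
Rules with consequent 'slow': {R2, R3} → strengths 0.54, 0.12
Aggregate via t-conorm [max(a, b)]: 0.54

0.54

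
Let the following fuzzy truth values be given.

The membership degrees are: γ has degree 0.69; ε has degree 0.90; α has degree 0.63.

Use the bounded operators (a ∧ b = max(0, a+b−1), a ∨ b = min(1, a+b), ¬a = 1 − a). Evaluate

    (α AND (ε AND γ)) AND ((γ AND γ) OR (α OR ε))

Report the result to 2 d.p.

ε AND γ = max(0, a+b−1) on (0.90, 0.69) = 0.59
α AND (ε AND γ) = max(0, a+b−1) on (0.63, 0.59) = 0.22
γ AND γ = max(0, a+b−1) on (0.69, 0.69) = 0.38
α OR ε = min(1, a+b) on (0.63, 0.90) = 1.00
(γ AND γ) OR (α OR ε) = min(1, a+b) on (0.38, 1.00) = 1.00
(α AND (ε AND γ)) AND ((γ AND γ) OR (α OR ε)) = max(0, a+b−1) on (0.22, 1.00) = 0.22

0.22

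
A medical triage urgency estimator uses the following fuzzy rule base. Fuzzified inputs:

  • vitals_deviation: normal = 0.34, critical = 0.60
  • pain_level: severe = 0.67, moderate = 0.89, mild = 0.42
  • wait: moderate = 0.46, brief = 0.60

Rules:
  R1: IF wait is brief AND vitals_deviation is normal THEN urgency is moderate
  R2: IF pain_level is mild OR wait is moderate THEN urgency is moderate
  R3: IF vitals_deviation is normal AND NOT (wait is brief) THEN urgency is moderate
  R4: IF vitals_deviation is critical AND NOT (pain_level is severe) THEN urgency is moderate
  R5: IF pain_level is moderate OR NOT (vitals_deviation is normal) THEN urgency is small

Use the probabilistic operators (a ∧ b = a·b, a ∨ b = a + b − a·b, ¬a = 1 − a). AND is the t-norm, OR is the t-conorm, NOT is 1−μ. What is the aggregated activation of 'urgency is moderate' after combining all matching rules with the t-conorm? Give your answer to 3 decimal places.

0.827

R1: brief=0.60, normal=0.34; AND[a·b] → w = 0.2040
R2: mild=0.42, moderate=0.46; OR[a + b − a·b] → w = 0.6868
R3: normal=0.34, ¬brief=1−0.60=0.40; AND[a·b] → w = 0.1360
R4: critical=0.60, ¬severe=1−0.67=0.33; AND[a·b] → w = 0.1980
R5: moderate=0.89, ¬normal=1−0.34=0.66; OR[a + b − a·b] → w = 0.9626
Rules with consequent 'moderate': {R1, R2, R3, R4} → strengths 0.2040, 0.6868, 0.1360, 0.1980
Aggregate via t-conorm [a + b − a·b]: 0.8272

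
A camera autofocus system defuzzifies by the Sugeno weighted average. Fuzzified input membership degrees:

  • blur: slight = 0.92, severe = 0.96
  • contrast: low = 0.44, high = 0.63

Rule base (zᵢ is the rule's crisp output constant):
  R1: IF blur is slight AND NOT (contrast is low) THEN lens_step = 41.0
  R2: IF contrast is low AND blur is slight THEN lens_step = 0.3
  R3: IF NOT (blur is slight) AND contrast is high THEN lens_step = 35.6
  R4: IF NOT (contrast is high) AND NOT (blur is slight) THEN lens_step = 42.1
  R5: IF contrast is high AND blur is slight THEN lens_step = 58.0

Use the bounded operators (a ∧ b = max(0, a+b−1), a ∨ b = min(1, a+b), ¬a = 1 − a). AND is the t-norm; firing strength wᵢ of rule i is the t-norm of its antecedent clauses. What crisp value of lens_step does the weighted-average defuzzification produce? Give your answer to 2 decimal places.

R1 (z=41.0): slight=0.92, ¬low=1−0.44=0.56; AND[max(0, a+b−1)] → w = 0.48
R2 (z=0.3): low=0.44, slight=0.92; AND[max(0, a+b−1)] → w = 0.36
R3 (z=35.6): ¬slight=1−0.92=0.08, high=0.63; AND[max(0, a+b−1)] → w = 0.00
R4 (z=42.1): ¬high=1−0.63=0.37, ¬slight=1−0.92=0.08; AND[max(0, a+b−1)] → w = 0.00
R5 (z=58.0): high=0.63, slight=0.92; AND[max(0, a+b−1)] → w = 0.55
Weighted average = (0.48·41.0 + 0.36·0.3 + 0.00·35.6 + 0.00·42.1 + 0.55·58.0) / (0.48 + 0.36 + 0.00 + 0.00 + 0.55)
  = 51.6880 / 1.3900 = 37.19

37.19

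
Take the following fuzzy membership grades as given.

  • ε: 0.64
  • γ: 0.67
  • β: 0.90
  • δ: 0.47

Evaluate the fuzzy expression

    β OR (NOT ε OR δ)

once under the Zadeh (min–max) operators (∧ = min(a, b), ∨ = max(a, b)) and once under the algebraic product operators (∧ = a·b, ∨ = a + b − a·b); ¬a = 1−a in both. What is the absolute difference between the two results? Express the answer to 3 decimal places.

0.066

Under Zadeh (min–max):
  NOT ε = 1 − 0.64 = 0.36
  NOT ε OR δ = max(a, b) on (0.36, 0.47) = 0.47
  β OR (NOT ε OR δ) = max(a, b) on (0.90, 0.47) = 0.90
  → value = 0.9000
Under algebraic product:
  NOT ε = 1 − 0.6400 = 0.3600
  NOT ε OR δ = a + b − a·b on (0.3600, 0.4700) = 0.6608
  β OR (NOT ε OR δ) = a + b − a·b on (0.9000, 0.6608) = 0.9661
  → value = 0.9661
|0.9000 − 0.9661| = 0.066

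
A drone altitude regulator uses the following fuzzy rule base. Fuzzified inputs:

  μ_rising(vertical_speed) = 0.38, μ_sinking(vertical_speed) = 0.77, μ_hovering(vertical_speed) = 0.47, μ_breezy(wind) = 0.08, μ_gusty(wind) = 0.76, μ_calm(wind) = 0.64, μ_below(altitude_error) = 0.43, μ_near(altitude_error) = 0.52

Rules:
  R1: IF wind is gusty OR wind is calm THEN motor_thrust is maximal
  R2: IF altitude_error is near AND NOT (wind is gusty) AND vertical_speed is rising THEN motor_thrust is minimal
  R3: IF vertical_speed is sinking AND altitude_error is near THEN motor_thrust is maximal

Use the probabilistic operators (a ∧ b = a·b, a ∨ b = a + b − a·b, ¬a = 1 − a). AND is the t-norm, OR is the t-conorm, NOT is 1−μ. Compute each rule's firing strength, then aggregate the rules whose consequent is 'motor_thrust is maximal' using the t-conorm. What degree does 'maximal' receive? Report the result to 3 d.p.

0.948

R1: gusty=0.76, calm=0.64; OR[a + b − a·b] → w = 0.9136
R2: near=0.52, ¬gusty=1−0.76=0.24, rising=0.38; AND[a·b] → w = 0.0474
R3: sinking=0.77, near=0.52; AND[a·b] → w = 0.4004
Rules with consequent 'maximal': {R1, R3} → strengths 0.9136, 0.4004
Aggregate via t-conorm [a + b − a·b]: 0.9482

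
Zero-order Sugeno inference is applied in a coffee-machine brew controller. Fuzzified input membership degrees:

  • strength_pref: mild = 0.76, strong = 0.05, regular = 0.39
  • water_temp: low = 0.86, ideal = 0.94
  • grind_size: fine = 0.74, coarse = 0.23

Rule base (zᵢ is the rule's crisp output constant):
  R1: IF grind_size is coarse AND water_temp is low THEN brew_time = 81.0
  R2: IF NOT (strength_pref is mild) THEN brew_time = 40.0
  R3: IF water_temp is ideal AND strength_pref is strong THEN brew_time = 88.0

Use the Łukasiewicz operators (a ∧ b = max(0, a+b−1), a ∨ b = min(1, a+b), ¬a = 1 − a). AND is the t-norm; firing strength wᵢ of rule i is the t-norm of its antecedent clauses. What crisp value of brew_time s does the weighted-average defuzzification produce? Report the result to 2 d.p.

51.18

R1 (z=81.0): coarse=0.23, low=0.86; AND[max(0, a+b−1)] → w = 0.09
R2 (z=40.0): ¬mild=1−0.76=0.24 → w = 0.24
R3 (z=88.0): ideal=0.94, strong=0.05; AND[max(0, a+b−1)] → w = 0.00
Weighted average = (0.09·81.0 + 0.24·40.0 + 0.00·88.0) / (0.09 + 0.24 + 0.00)
  = 16.8900 / 0.3300 = 51.18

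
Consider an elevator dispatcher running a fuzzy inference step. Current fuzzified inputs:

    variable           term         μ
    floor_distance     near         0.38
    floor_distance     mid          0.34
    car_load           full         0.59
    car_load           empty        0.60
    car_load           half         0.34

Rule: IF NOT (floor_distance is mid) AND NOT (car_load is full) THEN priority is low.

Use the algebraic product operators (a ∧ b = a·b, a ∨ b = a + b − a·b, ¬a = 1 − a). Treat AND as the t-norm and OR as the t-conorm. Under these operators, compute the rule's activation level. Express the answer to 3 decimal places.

0.271

firing strength: ¬mid=1−0.34=0.66, ¬full=1−0.59=0.41; AND[a·b] → w = 0.2706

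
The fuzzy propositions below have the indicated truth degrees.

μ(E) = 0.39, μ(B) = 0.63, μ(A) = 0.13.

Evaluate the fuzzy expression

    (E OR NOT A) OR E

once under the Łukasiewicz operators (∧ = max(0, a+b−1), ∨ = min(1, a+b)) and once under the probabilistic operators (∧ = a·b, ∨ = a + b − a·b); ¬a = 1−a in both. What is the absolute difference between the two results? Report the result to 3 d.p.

0.048

Under Łukasiewicz:
  NOT A = 1 − 0.13 = 0.87
  E OR NOT A = min(1, a+b) on (0.39, 0.87) = 1.00
  (E OR NOT A) OR E = min(1, a+b) on (1.00, 0.39) = 1.00
  → value = 1.0000
Under probabilistic:
  NOT A = 1 − 0.1300 = 0.8700
  E OR NOT A = a + b − a·b on (0.3900, 0.8700) = 0.9207
  (E OR NOT A) OR E = a + b − a·b on (0.9207, 0.3900) = 0.9516
  → value = 0.9516
|1.0000 − 0.9516| = 0.048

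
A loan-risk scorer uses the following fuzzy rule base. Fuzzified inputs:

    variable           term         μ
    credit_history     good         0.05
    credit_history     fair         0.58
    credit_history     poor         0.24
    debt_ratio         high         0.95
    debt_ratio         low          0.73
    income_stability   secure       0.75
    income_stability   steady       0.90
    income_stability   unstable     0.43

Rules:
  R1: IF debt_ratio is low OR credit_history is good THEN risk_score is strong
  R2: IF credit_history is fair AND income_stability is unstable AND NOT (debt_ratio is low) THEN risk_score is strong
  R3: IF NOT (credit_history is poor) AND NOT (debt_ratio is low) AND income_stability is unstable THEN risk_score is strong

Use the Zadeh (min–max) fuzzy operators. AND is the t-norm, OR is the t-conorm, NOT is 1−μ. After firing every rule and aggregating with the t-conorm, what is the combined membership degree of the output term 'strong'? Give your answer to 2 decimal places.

R1: low=0.73, good=0.05; OR[max(a, b)] → w = 0.73
R2: fair=0.58, unstable=0.43, ¬low=1−0.73=0.27; AND[min(a, b)] → w = 0.27
R3: ¬poor=1−0.24=0.76, ¬low=1−0.73=0.27, unstable=0.43; AND[min(a, b)] → w = 0.27
Rules with consequent 'strong': {R1, R2, R3} → strengths 0.73, 0.27, 0.27
Aggregate via t-conorm [max(a, b)]: 0.73

0.73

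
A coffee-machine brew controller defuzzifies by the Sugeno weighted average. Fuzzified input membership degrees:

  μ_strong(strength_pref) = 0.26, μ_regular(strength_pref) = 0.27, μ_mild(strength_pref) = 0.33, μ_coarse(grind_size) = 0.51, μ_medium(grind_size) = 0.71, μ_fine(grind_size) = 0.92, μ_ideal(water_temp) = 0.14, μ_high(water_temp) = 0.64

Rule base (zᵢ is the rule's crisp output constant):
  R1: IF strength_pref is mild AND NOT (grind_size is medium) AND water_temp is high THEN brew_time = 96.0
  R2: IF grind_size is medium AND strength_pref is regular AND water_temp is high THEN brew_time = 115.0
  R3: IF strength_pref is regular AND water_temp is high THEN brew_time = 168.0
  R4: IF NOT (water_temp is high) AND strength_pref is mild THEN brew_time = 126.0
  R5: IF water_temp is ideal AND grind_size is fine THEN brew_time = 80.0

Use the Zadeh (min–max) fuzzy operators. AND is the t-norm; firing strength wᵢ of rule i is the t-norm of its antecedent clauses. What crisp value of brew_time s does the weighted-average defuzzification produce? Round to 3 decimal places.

120.792

R1 (z=96.0): mild=0.33, ¬medium=1−0.71=0.29, high=0.64; AND[min(a, b)] → w = 0.29
R2 (z=115.0): medium=0.71, regular=0.27, high=0.64; AND[min(a, b)] → w = 0.27
R3 (z=168.0): regular=0.27, high=0.64; AND[min(a, b)] → w = 0.27
R4 (z=126.0): ¬high=1−0.64=0.36, mild=0.33; AND[min(a, b)] → w = 0.33
R5 (z=80.0): ideal=0.14, fine=0.92; AND[min(a, b)] → w = 0.14
Weighted average = (0.29·96.0 + 0.27·115.0 + 0.27·168.0 + 0.33·126.0 + 0.14·80.0) / (0.29 + 0.27 + 0.27 + 0.33 + 0.14)
  = 157.0300 / 1.3000 = 120.792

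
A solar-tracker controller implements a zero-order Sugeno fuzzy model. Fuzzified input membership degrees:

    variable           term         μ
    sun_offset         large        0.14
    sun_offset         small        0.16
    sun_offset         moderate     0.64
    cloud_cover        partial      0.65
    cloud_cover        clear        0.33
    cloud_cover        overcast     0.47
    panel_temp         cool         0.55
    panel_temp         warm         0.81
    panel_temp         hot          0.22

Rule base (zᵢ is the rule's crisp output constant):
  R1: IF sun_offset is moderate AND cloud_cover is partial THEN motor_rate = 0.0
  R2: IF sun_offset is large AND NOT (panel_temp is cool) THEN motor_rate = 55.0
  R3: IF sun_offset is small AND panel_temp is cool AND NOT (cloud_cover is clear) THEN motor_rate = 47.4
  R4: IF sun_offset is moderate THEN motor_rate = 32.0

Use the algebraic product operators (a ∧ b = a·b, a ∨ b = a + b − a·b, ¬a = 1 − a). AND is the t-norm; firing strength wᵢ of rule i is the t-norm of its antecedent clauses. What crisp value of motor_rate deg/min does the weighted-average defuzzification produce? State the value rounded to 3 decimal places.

R1 (z=0.0): moderate=0.64, partial=0.65; AND[a·b] → w = 0.4160
R2 (z=55.0): large=0.14, ¬cool=1−0.55=0.45; AND[a·b] → w = 0.0630
R3 (z=47.4): small=0.16, cool=0.55, ¬clear=1−0.33=0.67; AND[a·b] → w = 0.0590
R4 (z=32.0): moderate=0.64 → w = 0.6400
Weighted average = (0.4160·0.0 + 0.0630·55.0 + 0.0590·47.4 + 0.6400·32.0) / (0.4160 + 0.0630 + 0.0590 + 0.6400)
  = 26.7397 / 1.1780 = 22.700

22.700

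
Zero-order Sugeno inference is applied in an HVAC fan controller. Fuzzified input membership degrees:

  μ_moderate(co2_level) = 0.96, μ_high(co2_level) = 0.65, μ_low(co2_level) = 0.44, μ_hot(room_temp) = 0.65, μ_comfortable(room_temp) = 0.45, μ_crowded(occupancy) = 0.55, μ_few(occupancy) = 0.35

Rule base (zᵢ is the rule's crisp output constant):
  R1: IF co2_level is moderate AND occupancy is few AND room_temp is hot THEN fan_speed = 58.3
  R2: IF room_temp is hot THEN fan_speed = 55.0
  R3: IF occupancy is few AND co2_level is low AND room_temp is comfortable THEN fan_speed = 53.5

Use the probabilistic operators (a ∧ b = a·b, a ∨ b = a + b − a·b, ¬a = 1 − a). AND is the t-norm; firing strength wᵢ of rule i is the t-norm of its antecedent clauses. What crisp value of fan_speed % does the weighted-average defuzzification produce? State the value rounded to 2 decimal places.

55.66

R1 (z=58.3): moderate=0.96, few=0.35, hot=0.65; AND[a·b] → w = 0.2184
R2 (z=55.0): hot=0.65 → w = 0.6500
R3 (z=53.5): few=0.35, low=0.44, comfortable=0.45; AND[a·b] → w = 0.0693
Weighted average = (0.2184·58.3 + 0.6500·55.0 + 0.0693·53.5) / (0.2184 + 0.6500 + 0.0693)
  = 52.1903 / 0.9377 = 55.66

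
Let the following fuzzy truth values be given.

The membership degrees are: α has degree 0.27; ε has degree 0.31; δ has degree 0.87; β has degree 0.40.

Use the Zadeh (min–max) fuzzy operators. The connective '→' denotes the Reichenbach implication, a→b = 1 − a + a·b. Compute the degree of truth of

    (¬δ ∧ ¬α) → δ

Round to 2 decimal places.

0.98

¬δ = 1 − 0.87 = 0.13
¬α = 1 − 0.27 = 0.73
¬δ ∧ ¬α = min(a, b) on (0.13, 0.73) = 0.13
(¬δ ∧ ¬α) → δ  [Reichenbach: 1 − a + a·b] with a=0.13, b=0.87 → 0.98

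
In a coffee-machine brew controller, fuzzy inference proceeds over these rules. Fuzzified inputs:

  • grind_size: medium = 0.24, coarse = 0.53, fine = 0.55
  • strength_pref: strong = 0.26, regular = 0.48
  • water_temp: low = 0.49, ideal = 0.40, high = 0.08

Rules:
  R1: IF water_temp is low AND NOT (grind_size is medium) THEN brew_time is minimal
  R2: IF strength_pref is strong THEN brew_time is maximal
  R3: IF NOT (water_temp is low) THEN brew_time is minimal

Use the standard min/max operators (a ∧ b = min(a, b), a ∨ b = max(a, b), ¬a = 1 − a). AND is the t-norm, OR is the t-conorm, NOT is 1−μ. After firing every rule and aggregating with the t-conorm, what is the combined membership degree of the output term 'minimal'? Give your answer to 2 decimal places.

R1: low=0.49, ¬medium=1−0.24=0.76; AND[min(a, b)] → w = 0.49
R2: strong=0.26 → w = 0.26
R3: ¬low=1−0.49=0.51 → w = 0.51
Rules with consequent 'minimal': {R1, R3} → strengths 0.49, 0.51
Aggregate via t-conorm [max(a, b)]: 0.51

0.51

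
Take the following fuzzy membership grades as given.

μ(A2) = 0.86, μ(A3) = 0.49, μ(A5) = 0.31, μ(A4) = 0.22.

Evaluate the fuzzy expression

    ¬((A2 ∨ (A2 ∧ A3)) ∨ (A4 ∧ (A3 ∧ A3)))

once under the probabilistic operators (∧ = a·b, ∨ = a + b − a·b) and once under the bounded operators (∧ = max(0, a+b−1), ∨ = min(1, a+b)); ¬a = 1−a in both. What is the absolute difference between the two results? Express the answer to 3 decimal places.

Under probabilistic:
  A2 ∧ A3 = a·b on (0.8600, 0.4900) = 0.4214
  A2 ∨ (A2 ∧ A3) = a + b − a·b on (0.8600, 0.4214) = 0.9190
  A3 ∧ A3 = a·b on (0.4900, 0.4900) = 0.2401
  A4 ∧ (A3 ∧ A3) = a·b on (0.2200, 0.2401) = 0.0528
  (A2 ∨ (A2 ∧ A3)) ∨ (A4 ∧ (A3 ∧ A3)) = a + b − a·b on (0.9190, 0.0528) = 0.9233
  ¬((A2 ∨ (A2 ∧ A3)) ∨ (A4 ∧ (A3 ∧ A3))) = 1 − 0.9233 = 0.0767
  → value = 0.0767
Under bounded:
  A2 ∧ A3 = max(0, a+b−1) on (0.86, 0.49) = 0.35
  A2 ∨ (A2 ∧ A3) = min(1, a+b) on (0.86, 0.35) = 1.00
  A3 ∧ A3 = max(0, a+b−1) on (0.49, 0.49) = 0.00
  A4 ∧ (A3 ∧ A3) = max(0, a+b−1) on (0.22, 0.00) = 0.00
  (A2 ∨ (A2 ∧ A3)) ∨ (A4 ∧ (A3 ∧ A3)) = min(1, a+b) on (1.00, 0.00) = 1.00
  ¬((A2 ∨ (A2 ∧ A3)) ∨ (A4 ∧ (A3 ∧ A3))) = 1 − 1.00 = 0.00
  → value = 0.0000
|0.0767 − 0.0000| = 0.077

0.077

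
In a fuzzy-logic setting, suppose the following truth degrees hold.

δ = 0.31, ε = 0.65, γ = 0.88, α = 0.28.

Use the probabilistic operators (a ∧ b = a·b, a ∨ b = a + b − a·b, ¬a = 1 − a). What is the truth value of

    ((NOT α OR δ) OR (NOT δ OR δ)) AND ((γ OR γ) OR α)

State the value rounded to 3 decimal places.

0.949

NOT α = 1 − 0.2800 = 0.7200
NOT α OR δ = a + b − a·b on (0.7200, 0.3100) = 0.8068
NOT δ = 1 − 0.3100 = 0.6900
NOT δ OR δ = a + b − a·b on (0.6900, 0.3100) = 0.7861
(NOT α OR δ) OR (NOT δ OR δ) = a + b − a·b on (0.8068, 0.7861) = 0.9587
γ OR γ = a + b − a·b on (0.8800, 0.8800) = 0.9856
(γ OR γ) OR α = a + b − a·b on (0.9856, 0.2800) = 0.9896
((NOT α OR δ) OR (NOT δ OR δ)) AND ((γ OR γ) OR α) = a·b on (0.9587, 0.9896) = 0.9487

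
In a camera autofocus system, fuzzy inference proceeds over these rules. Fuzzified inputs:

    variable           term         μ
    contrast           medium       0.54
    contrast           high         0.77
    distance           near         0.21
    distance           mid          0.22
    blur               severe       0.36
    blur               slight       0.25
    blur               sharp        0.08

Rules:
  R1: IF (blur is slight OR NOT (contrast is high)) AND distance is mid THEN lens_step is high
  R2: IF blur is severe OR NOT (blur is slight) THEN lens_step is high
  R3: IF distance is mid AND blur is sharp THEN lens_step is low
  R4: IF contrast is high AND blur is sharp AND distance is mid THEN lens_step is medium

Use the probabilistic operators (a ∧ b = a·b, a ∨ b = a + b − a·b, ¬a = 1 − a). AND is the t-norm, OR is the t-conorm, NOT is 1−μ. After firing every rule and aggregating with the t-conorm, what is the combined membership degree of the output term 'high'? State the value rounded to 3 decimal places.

0.855

R1: (slight=0.25 OR ¬high=1−0.77=0.23) = 0.4225; AND[a·b] with mid=0.22 → w = 0.0929
R2: severe=0.36, ¬slight=1−0.25=0.75; OR[a + b − a·b] → w = 0.8400
R3: mid=0.22, sharp=0.08; AND[a·b] → w = 0.0176
R4: high=0.77, sharp=0.08, mid=0.22; AND[a·b] → w = 0.0136
Rules with consequent 'high': {R1, R2} → strengths 0.0929, 0.8400
Aggregate via t-conorm [a + b − a·b]: 0.8549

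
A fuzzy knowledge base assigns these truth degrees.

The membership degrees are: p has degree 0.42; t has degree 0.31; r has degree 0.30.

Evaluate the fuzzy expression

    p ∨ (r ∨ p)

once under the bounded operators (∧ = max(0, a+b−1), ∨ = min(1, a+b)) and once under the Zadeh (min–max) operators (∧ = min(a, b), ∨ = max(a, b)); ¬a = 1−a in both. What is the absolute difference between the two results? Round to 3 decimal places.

Under bounded:
  r ∨ p = min(1, a+b) on (0.30, 0.42) = 0.72
  p ∨ (r ∨ p) = min(1, a+b) on (0.42, 0.72) = 1.00
  → value = 1.0000
Under Zadeh (min–max):
  r ∨ p = max(a, b) on (0.30, 0.42) = 0.42
  p ∨ (r ∨ p) = max(a, b) on (0.42, 0.42) = 0.42
  → value = 0.4200
|1.0000 − 0.4200| = 0.580

0.580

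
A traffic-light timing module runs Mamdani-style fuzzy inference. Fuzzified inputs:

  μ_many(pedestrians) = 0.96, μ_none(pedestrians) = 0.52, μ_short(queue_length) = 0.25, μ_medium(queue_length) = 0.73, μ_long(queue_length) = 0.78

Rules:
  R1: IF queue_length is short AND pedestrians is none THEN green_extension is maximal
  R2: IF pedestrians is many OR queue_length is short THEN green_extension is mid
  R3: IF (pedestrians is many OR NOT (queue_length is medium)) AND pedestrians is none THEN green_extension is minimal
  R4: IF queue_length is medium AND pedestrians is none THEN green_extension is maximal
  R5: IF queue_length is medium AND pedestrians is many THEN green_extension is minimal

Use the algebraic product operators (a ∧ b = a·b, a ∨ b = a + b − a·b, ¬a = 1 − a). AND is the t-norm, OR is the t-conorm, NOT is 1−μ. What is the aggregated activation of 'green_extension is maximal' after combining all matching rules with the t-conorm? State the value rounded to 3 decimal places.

R1: short=0.25, none=0.52; AND[a·b] → w = 0.1300
R2: many=0.96, short=0.25; OR[a + b − a·b] → w = 0.9700
R3: (many=0.96 OR ¬medium=1−0.73=0.27) = 0.9708; AND[a·b] with none=0.52 → w = 0.5048
R4: medium=0.73, none=0.52; AND[a·b] → w = 0.3796
R5: medium=0.73, many=0.96; AND[a·b] → w = 0.7008
Rules with consequent 'maximal': {R1, R4} → strengths 0.1300, 0.3796
Aggregate via t-conorm [a + b − a·b]: 0.4603

0.460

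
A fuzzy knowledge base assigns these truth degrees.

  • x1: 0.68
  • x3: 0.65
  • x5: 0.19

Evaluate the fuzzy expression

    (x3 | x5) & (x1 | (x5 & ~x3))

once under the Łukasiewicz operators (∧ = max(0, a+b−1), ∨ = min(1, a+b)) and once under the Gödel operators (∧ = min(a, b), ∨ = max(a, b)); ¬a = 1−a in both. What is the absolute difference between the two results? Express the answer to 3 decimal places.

0.130

Under Łukasiewicz:
  x3 | x5 = min(1, a+b) on (0.65, 0.19) = 0.84
  ~x3 = 1 − 0.65 = 0.35
  x5 & ~x3 = max(0, a+b−1) on (0.19, 0.35) = 0.00
  x1 | (x5 & ~x3) = min(1, a+b) on (0.68, 0.00) = 0.68
  (x3 | x5) & (x1 | (x5 & ~x3)) = max(0, a+b−1) on (0.84, 0.68) = 0.52
  → value = 0.5200
Under Gödel:
  x3 | x5 = max(a, b) on (0.65, 0.19) = 0.65
  ~x3 = 1 − 0.65 = 0.35
  x5 & ~x3 = min(a, b) on (0.19, 0.35) = 0.19
  x1 | (x5 & ~x3) = max(a, b) on (0.68, 0.19) = 0.68
  (x3 | x5) & (x1 | (x5 & ~x3)) = min(a, b) on (0.65, 0.68) = 0.65
  → value = 0.6500
|0.5200 − 0.6500| = 0.130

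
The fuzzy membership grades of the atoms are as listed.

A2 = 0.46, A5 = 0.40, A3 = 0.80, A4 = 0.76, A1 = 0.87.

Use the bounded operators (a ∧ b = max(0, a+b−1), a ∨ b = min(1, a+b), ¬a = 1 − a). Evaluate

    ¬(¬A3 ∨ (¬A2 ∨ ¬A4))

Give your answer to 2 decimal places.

¬A3 = 1 − 0.80 = 0.20
¬A2 = 1 − 0.46 = 0.54
¬A4 = 1 − 0.76 = 0.24
¬A2 ∨ ¬A4 = min(1, a+b) on (0.54, 0.24) = 0.78
¬A3 ∨ (¬A2 ∨ ¬A4) = min(1, a+b) on (0.20, 0.78) = 0.98
¬(¬A3 ∨ (¬A2 ∨ ¬A4)) = 1 − 0.98 = 0.02

0.02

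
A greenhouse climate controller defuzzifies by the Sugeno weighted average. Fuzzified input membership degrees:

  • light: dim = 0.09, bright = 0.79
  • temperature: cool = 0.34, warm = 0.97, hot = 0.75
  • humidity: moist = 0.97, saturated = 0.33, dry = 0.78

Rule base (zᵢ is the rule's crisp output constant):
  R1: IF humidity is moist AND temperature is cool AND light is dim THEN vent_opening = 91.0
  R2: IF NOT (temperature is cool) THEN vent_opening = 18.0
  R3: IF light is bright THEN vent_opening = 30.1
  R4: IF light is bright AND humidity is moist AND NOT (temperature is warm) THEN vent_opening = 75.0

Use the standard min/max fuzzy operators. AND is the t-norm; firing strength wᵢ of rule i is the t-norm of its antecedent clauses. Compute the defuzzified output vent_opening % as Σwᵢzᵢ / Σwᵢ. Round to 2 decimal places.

29.36

R1 (z=91.0): moist=0.97, cool=0.34, dim=0.09; AND[min(a, b)] → w = 0.09
R2 (z=18.0): ¬cool=1−0.34=0.66 → w = 0.66
R3 (z=30.1): bright=0.79 → w = 0.79
R4 (z=75.0): bright=0.79, moist=0.97, ¬warm=1−0.97=0.03; AND[min(a, b)] → w = 0.03
Weighted average = (0.09·91.0 + 0.66·18.0 + 0.79·30.1 + 0.03·75.0) / (0.09 + 0.66 + 0.79 + 0.03)
  = 46.0990 / 1.5700 = 29.36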